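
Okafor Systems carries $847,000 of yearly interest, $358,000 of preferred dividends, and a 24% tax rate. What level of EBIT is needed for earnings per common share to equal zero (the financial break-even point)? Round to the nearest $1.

$1,318,053

Grossing the preferred dividend up to pre-tax terms: $358,000 / (1 − 0.24) = $471,052.63.
EPS = 0 when EBIT covers interest plus the pre-tax preferred burden: $847,000 + $471,052.63 = $1,318,052.63.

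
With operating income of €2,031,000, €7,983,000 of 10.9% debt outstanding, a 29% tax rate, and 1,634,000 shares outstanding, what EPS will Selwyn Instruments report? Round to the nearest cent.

€0.50

Pre-tax income = €2,031,000 − €870,147.00 = €1,160,853.00.
After tax at 29%: net income = €1,160,853.00 × 0.71 = €824,205.63.
Per share: €824,205.63 / 1,634,000 shares = €0.50.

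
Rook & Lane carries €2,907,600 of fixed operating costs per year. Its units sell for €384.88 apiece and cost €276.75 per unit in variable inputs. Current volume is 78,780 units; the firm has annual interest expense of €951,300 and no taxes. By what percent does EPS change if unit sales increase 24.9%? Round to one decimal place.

+45.5%

Total contribution margin = 78,780 × €108.13 = €8,518,481.40.
Subtracting fixed costs: EBIT = €8,518,481.40 − €2,907,600 = €5,610,881.40.
After interest of €951,300.00, pre-tax earnings = €4,659,581.40.
DCL = total CM / (EBIT − I) = €8,518,481.40 / €4,659,581.40 = 1.8282.
EPS therefore changes by 1.8282 × (+24.9%) = +45.5%.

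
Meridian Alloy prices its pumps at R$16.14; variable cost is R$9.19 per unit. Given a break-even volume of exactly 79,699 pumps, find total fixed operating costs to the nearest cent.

R$553,908.05

Each unit contributes R$16.14 − R$9.19 = R$6.95.
Fixed costs = break-even units × CM = 79,699 × R$6.95 = R$553,908.05.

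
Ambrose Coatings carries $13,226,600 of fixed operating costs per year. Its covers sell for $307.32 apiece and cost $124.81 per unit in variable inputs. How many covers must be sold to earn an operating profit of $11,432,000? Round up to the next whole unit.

135,109 covers

Contribution margin per unit = $307.32 − $124.81 = $182.51.
Need Q such that Q × $182.51 − $13,226,600 = $11,432,000, i.e. Q = $24,658,600 / $182.51 = 135,108.21 → 135,109.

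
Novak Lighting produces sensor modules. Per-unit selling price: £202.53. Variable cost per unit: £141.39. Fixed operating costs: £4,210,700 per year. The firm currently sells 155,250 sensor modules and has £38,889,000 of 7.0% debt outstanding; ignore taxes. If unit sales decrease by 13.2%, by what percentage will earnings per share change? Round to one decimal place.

Total contribution margin = 155,250 × £61.14 = £9,491,985.00.
Operating income = contribution − fixed costs = £9,491,985.00 − £4,210,700 = £5,281,285.00.
Interest = £2,722,230.00, so EBIT − I = £2,559,055.00.
DCL = total CM / (EBIT − I) = £9,491,985.00 / £2,559,055.00 = 3.7092.
%ΔEPS = DCL × %ΔSales = 3.7092 × -13.2% = -49.0%.

-49.0%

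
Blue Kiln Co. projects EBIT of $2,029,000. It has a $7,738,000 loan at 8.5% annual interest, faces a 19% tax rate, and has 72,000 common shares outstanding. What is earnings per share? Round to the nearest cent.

Pre-tax income = $2,029,000 − $657,730.00 = $1,371,270.00.
After tax at 19%: net income = $1,371,270.00 × 0.81 = $1,110,728.70.
Per share: $1,110,728.70 / 72,000 shares = $15.43.

$15.43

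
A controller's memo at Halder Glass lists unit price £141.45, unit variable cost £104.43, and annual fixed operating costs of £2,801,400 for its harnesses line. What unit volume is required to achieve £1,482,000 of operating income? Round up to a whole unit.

115,706 harnesses

Unit CM = price − variable cost = £141.45 − £104.43 = £37.02.
Units = (FC + target) / CM = (£2,801,400 + £1,482,000) / £37.02 = 115,705.02, so 115,706 harnesses.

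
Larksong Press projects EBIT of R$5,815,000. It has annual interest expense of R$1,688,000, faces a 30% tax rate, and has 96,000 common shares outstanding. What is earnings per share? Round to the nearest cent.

R$30.09

Pre-tax income = R$5,815,000 − R$1,688,000.00 = R$4,127,000.00.
Net income = R$4,127,000.00 × (1 − 0.30) = R$2,888,900.00.
Per share: R$2,888,900.00 / 96,000 shares = R$30.09.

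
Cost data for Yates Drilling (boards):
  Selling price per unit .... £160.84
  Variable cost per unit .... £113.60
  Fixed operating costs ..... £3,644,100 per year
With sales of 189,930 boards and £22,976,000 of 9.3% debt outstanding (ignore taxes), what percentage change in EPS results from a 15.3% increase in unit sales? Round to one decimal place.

+43.0%

At 189,930 units, contribution = 189,930 × £47.24 = £8,972,293.20.
Subtracting fixed costs: EBIT = £8,972,293.20 − £3,644,100 = £5,328,193.20.
After interest of £2,136,768.00, pre-tax earnings = £3,191,425.20.
DCL = total CM / (EBIT − I) = £8,972,293.20 / £3,191,425.20 = 2.8114.
EPS therefore changes by 2.8114 × (+15.3%) = +43.0%.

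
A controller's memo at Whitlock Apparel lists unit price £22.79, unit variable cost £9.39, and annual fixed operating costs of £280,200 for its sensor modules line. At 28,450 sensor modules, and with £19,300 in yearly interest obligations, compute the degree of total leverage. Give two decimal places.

Total contribution margin = 28,450 × £13.40 = £381,230.00.
Subtracting fixed costs: EBIT = £381,230.00 − £280,200 = £101,030.00. Interest = £19,300.00.
DOL = £381,230.00 ÷ £101,030.00 = 3.7734; DFL = £101,030.00 ÷ £81,730.00 = 1.2361.
DCL = DOL × DFL = 3.7734 × 1.2361 = 4.6643.

4.66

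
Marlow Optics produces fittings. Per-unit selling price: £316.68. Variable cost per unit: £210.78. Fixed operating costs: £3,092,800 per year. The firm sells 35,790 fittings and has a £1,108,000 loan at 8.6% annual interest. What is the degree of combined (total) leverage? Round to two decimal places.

6.30

Total contribution margin = 35,790 × £105.90 = £3,790,161.00.
EBIT = £3,790,161.00 − £3,092,800 = £697,361.00. Interest = £95,288.00, so EBIT − I = £602,073.00.
DCL = contribution ÷ (EBIT − I) = £3,790,161.00 ÷ £602,073.00 = 6.2952.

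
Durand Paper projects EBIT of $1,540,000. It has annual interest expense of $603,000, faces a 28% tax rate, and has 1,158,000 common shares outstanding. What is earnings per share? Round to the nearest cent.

$0.58

Pre-tax income = $1,540,000 − $603,000.00 = $937,000.00.
After tax at 28%: net income = $937,000.00 × 0.72 = $674,640.00.
EPS = $674,640.00 ÷ 1,158,000 = $0.58.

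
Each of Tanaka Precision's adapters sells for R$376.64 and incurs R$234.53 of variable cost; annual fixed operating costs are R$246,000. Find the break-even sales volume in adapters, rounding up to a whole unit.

1,732 adapters

Contribution margin per unit = R$376.64 − R$234.53 = R$142.11.
Break-even Q = R$246,000 / R$142.11 = 1,731.05 → 1,732 adapters.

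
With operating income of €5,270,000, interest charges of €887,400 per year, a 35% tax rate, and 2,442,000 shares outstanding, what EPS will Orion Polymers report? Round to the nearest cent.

€1.17

Pre-tax income = €5,270,000 − €887,400.00 = €4,382,600.00.
After tax at 35%: net income = €4,382,600.00 × 0.65 = €2,848,690.00.
EPS = €2,848,690.00 ÷ 2,442,000 = €1.17.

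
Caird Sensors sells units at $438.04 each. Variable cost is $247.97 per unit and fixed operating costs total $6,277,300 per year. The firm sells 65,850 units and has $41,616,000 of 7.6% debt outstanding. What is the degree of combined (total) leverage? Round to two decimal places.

4.07

Contribution at this volume is 65,850 × $190.07 = $12,516,109.50.
Subtracting fixed costs: EBIT = $12,516,109.50 − $6,277,300 = $6,238,809.50. Interest = $3,162,816.00.
DOL = $12,516,109.50 ÷ $6,238,809.50 = 2.0062; DFL = $6,238,809.50 ÷ $3,075,993.50 = 2.0282.
DCL = DOL × DFL = 2.0062 × 2.0282 = 4.0690.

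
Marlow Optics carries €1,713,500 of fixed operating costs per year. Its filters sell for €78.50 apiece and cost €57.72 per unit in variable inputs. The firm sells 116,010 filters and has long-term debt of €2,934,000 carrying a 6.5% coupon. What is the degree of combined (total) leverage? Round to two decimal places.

At 116,010 units, contribution = 116,010 × €20.78 = €2,410,687.80.
Subtracting fixed costs: EBIT = €2,410,687.80 − €1,713,500 = €697,187.80. Interest = €190,710.00, so EBIT − I = €506,477.80.
Degree of total leverage = total CM / (EBIT − interest) = €2,410,687.80 / €506,477.80 = 4.7597.

4.76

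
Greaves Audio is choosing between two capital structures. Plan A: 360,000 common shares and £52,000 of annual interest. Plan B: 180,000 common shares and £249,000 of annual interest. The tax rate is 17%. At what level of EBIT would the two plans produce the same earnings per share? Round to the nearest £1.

At indifference, (EBIT − 52,000)(1 − t)/360,000 = (EBIT − 249,000)(1 − t)/180,000.
Cancelling (1 − t) and cross-multiplying: 180,000·(EBIT − 52,000) = 360,000·(EBIT − 249,000).
Solving, EBIT = (249,000·360,000 − 52,000·180,000) / (360,000 − 180,000) = 80,280,000,000 / 180,000 = 446,000.00.

£446,000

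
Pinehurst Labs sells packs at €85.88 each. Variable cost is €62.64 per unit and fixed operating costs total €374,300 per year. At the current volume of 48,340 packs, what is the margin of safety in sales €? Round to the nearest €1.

Contribution margin per unit = €85.88 − €62.64 = €23.24. Break-even units = €374,300 ÷ €23.24 = 16,105.85; break-even revenue = 16,105.85 × €85.88 = €1,383,170.57.
Current sales = 48,340 × €85.88 = €4,151,439.20.
Margin of safety = €4,151,439.20 − €1,383,170.57 = €2,768,269.

€2,768,269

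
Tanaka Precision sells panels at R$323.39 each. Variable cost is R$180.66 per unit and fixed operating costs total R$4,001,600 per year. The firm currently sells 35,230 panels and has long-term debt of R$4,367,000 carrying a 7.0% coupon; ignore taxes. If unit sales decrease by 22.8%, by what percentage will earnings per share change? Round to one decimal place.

Contribution at this volume is 35,230 × R$142.73 = R$5,028,377.90.
Operating income = contribution − fixed costs = R$5,028,377.90 − R$4,001,600 = R$1,026,777.90.
Interest = R$305,690.00, so EBIT − I = R$721,087.90.
Degree of combined leverage = contribution ÷ (EBIT − I) = R$5,028,377.90 ÷ R$721,087.90 = 6.9733.
EPS therefore changes by 6.9733 × (-22.8%) = -159.0%.

-159.0%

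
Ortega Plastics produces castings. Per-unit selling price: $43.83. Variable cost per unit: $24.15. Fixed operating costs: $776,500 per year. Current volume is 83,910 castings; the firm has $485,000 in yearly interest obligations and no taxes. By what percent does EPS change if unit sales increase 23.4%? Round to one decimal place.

+99.1%

Contribution at this volume is 83,910 × $19.68 = $1,651,348.80.
Operating income = contribution − fixed costs = $1,651,348.80 − $776,500 = $874,848.80.
After interest of $485,000.00, pre-tax earnings = $389,848.80.
DCL = total CM / (EBIT − I) = $1,651,348.80 / $389,848.80 = 4.2359.
EPS therefore changes by 4.2359 × (+23.4%) = +99.1%.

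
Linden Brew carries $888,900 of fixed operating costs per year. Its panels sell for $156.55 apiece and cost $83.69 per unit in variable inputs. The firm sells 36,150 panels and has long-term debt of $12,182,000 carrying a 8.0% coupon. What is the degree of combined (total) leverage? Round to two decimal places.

At 36,150 units, contribution = 36,150 × $72.86 = $2,633,889.00.
EBIT = $2,633,889.00 − $888,900 = $1,744,989.00. Interest = $974,560.00, so EBIT − I = $770,429.00.
DCL = contribution ÷ (EBIT − I) = $2,633,889.00 ÷ $770,429.00 = 3.4187.

3.42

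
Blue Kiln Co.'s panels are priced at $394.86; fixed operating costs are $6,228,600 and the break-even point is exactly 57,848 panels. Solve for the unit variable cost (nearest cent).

$287.19

At break-even, FC = Q × (P − VC), so P − VC = $6,228,600 ÷ 57,848 = $107.6718.
Variable cost per unit = $394.86 − $107.6718 = $287.19.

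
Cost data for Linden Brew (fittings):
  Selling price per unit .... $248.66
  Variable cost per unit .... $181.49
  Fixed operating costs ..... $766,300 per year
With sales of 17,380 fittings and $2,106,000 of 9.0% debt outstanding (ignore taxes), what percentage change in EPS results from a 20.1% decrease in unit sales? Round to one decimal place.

-110.9%

Total contribution margin = 17,380 × $67.17 = $1,167,414.60.
EBIT = $1,167,414.60 − $766,300 = $401,114.60.
Interest = $189,540.00, so EBIT − I = $211,574.60.
DCL = total CM / (EBIT − I) = $1,167,414.60 / $211,574.60 = 5.5177.
EPS therefore changes by 5.5177 × (-20.1%) = -110.9%.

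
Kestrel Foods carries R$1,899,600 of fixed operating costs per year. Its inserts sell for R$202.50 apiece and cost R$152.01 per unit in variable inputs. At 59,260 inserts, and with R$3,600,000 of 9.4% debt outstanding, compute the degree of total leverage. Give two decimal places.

Total contribution margin = 59,260 × R$50.49 = R$2,992,037.40.
EBIT = R$2,992,037.40 − R$1,899,600 = R$1,092,437.40. Interest = R$338,400.00.
DOL = R$2,992,037.40 ÷ R$1,092,437.40 = 2.7389; DFL = R$1,092,437.40 ÷ R$754,037.40 = 1.4488.
Combined leverage = 2.7389 × 1.4488 = 3.9681.

3.97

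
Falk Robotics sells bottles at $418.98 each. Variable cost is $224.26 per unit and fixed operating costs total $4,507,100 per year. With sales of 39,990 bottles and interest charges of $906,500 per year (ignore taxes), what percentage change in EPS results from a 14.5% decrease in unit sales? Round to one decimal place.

Contribution at this volume is 39,990 × $194.72 = $7,786,852.80.
EBIT = $7,786,852.80 − $4,507,100 = $3,279,752.80.
Interest = $906,500.00, so EBIT − I = $2,373,252.80.
Degree of combined leverage = contribution ÷ (EBIT − I) = $7,786,852.80 ÷ $2,373,252.80 = 3.2811.
%ΔEPS = DCL × %ΔSales = 3.2811 × -14.5% = -47.6%.

-47.6%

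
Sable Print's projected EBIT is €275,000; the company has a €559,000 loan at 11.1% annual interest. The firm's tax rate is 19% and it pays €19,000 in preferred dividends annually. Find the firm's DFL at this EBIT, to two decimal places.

Annual interest charges come to €62,049.00.
Preferred dividends grossed up pre-tax: €19,000 / (1 − 0.19) = €23,456.79.
DFL = EBIT ÷ [EBIT − I − D_p/(1−t)] = €275,000 ÷ [€275,000 − €62,049.00 − €23,456.79] = €275,000 ÷ €189,494.21 = 1.4512.

1.45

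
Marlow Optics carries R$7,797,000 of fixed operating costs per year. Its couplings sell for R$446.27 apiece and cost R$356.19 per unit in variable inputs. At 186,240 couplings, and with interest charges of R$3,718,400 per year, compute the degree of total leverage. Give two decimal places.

Total contribution margin = 186,240 × R$90.08 = R$16,776,499.20.
Operating income = contribution − fixed costs = R$16,776,499.20 − R$7,797,000 = R$8,979,499.20. Interest = R$3,718,400.00, so EBIT − I = R$5,261,099.20.
Degree of total leverage = total CM / (EBIT − interest) = R$16,776,499.20 / R$5,261,099.20 = 3.1888.

3.19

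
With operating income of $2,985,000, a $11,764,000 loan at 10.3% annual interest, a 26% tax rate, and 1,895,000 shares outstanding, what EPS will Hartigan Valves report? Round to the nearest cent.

Pre-tax income = $2,985,000 − $1,211,692.00 = $1,773,308.00.
Net income = $1,773,308.00 × (1 − 0.26) = $1,312,247.92.
EPS = $1,312,247.92 ÷ 1,895,000 = $0.69.

$0.69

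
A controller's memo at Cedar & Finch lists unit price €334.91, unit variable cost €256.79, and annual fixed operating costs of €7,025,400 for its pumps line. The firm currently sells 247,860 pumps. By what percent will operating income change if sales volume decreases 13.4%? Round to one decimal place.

Total contribution margin = 247,860 × €78.12 = €19,362,823.20.
EBIT = €19,362,823.20 − €7,025,400 = €12,337,423.20.
DOL = contribution ÷ EBIT = €19,362,823.20 ÷ €12,337,423.20 = 1.5694.
Operating income changes by 1.5694 × -13.4% = -21.0%.

-21.0%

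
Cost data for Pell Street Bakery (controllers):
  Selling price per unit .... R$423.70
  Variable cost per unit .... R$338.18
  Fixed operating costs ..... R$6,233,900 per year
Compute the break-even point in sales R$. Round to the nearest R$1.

CM per unit = R$423.70 − R$338.18 = R$85.52; CM ratio = R$85.52 / R$423.70 = 0.2018.
Break-even revenue = fixed costs × price ÷ CM = R$6,233,900 × R$423.70 ÷ R$85.52 = R$30,885,213.

R$30,885,213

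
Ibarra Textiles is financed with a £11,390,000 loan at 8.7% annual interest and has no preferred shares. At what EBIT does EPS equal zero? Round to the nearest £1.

Annual interest = 8.7% × £11,390,000 = £990,930.00.
With no preferred dividends, EPS = 0 when EBIT exactly covers interest, so the financial break-even EBIT is £990,930.00.

£990,930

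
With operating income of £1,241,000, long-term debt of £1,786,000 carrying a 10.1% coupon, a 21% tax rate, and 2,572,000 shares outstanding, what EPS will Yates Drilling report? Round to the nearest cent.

£0.33

Interest = £180,386.00, so EBT = £1,241,000 − £180,386.00 = £1,060,614.00.
Net income = £1,060,614.00 × (1 − 0.21) = £837,885.06.
EPS = £837,885.06 ÷ 2,572,000 = £0.33.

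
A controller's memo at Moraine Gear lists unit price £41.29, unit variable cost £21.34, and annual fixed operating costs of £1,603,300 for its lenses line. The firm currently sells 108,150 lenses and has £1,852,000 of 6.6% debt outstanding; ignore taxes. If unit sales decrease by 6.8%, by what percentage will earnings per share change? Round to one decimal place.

-34.0%

Contribution at this volume is 108,150 × £19.95 = £2,157,592.50.
EBIT = £2,157,592.50 − £1,603,300 = £554,292.50.
After interest of £122,232.00, pre-tax earnings = £432,060.50.
DCL = total CM / (EBIT − I) = £2,157,592.50 / £432,060.50 = 4.9937.
%ΔEPS = DCL × %ΔSales = 4.9937 × -6.8% = -34.0%.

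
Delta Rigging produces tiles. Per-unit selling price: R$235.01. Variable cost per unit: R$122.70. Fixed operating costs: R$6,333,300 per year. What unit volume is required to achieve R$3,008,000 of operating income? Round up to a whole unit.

Unit CM = price − variable cost = R$235.01 − R$122.70 = R$112.31.
Units = (FC + target) / CM = (R$6,333,300 + R$3,008,000) / R$112.31 = 83,174.25, so 83,175 tiles.

83,175 tiles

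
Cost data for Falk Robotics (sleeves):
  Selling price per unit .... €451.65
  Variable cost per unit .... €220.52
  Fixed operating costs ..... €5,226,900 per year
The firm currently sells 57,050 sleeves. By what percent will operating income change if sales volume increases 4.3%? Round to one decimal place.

At 57,050 units, contribution = 57,050 × €231.13 = €13,185,966.50.
Operating income = contribution − fixed costs = €13,185,966.50 − €5,226,900 = €7,959,066.50.
So DOL = total CM / EBIT = €13,185,966.50 / €7,959,066.50 = 1.6567.
Operating income changes by 1.6567 × +4.3% = +7.1%.

+7.1%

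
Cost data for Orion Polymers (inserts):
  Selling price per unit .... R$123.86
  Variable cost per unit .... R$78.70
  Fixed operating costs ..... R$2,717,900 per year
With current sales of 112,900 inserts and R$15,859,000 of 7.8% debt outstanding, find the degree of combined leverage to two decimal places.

Contribution at this volume is 112,900 × R$45.16 = R$5,098,564.00.
Subtracting fixed costs: EBIT = R$5,098,564.00 − R$2,717,900 = R$2,380,664.00. Interest = R$1,237,002.00.
DOL = R$5,098,564.00 ÷ R$2,380,664.00 = 2.1417; DFL = R$2,380,664.00 ÷ R$1,143,662.00 = 2.0816.
DCL = DOL × DFL = 2.1417 × 2.0816 = 4.4582.

4.46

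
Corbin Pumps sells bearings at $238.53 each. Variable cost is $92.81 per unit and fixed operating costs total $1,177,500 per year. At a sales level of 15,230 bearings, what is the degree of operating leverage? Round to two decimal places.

Contribution at this volume is 15,230 × $145.72 = $2,219,315.60.
Operating income = contribution − fixed costs = $2,219,315.60 − $1,177,500 = $1,041,815.60.
So DOL = total CM / EBIT = $2,219,315.60 / $1,041,815.60 = 2.1302.

2.13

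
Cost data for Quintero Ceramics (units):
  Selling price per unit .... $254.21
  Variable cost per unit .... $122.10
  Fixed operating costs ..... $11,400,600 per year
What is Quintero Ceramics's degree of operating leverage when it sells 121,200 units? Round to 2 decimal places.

Contribution at this volume is 121,200 × $132.11 = $16,011,732.00.
Subtracting fixed costs: EBIT = $16,011,732.00 − $11,400,600 = $4,611,132.00.
Degree of operating leverage = $16,011,732.00 / $4,611,132.00 = 3.4724.

3.47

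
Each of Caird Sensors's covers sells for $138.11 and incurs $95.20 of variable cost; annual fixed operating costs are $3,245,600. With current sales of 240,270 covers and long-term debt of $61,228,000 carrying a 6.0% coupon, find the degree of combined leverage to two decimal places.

Total contribution margin = 240,270 × $42.91 = $10,309,985.70.
EBIT = $10,309,985.70 − $3,245,600 = $7,064,385.70. Interest = $3,673,680.00.
DOL = $10,309,985.70 ÷ $7,064,385.70 = 1.4594; DFL = $7,064,385.70 ÷ $3,390,705.70 = 2.0835.
Combined leverage = 1.4594 × 2.0835 = 3.0407.

3.04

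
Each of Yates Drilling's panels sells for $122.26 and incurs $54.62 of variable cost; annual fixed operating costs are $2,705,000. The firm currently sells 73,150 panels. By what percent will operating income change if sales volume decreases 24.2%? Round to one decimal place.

-53.4%

At 73,150 units, contribution = 73,150 × $67.64 = $4,947,866.00.
Subtracting fixed costs: EBIT = $4,947,866.00 − $2,705,000 = $2,242,866.00.
DOL = contribution ÷ EBIT = $4,947,866.00 ÷ $2,242,866.00 = 2.2060.
So EBIT moves 2.2060 × (-24.2%) = -53.4%.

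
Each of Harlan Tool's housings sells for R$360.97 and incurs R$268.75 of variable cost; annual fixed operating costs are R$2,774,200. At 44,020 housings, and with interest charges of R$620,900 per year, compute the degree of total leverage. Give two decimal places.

6.11

At 44,020 units, contribution = 44,020 × R$92.22 = R$4,059,524.40.
EBIT = R$4,059,524.40 − R$2,774,200 = R$1,285,324.40. Interest = R$620,900.00.
DOL = R$4,059,524.40 ÷ R$1,285,324.40 = 3.1584; DFL = R$1,285,324.40 ÷ R$664,424.40 = 1.9345.
Combined leverage = 3.1584 × 1.9345 = 6.1099.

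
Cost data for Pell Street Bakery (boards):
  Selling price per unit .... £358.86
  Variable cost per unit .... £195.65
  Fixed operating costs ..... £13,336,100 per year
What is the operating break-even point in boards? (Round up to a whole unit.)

81,712 boards

Contribution margin per unit = £358.86 − £195.65 = £163.21.
Break-even volume = fixed costs ÷ CM per unit = £13,336,100 ÷ £163.21 = 81,711.29, so 81,712 boards.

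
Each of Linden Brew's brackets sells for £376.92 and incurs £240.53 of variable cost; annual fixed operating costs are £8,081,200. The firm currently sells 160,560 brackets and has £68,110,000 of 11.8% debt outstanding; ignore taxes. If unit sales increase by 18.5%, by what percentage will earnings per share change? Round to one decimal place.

+70.1%

Contribution at this volume is 160,560 × £136.39 = £21,898,778.40.
EBIT = £21,898,778.40 − £8,081,200 = £13,817,578.40.
After interest of £8,036,980.00, pre-tax earnings = £5,780,598.40.
DCL = total CM / (EBIT − I) = £21,898,778.40 / £5,780,598.40 = 3.7883.
EPS therefore changes by 3.7883 × (+18.5%) = +70.1%.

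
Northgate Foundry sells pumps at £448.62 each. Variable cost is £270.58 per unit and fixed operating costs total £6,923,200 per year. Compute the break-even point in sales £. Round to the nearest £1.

£17,444,877

CM per unit = £448.62 − £270.58 = £178.04; CM ratio = £178.04 / £448.62 = 0.3969.
Break-even sales = FC ÷ CM ratio = £6,923,200 × £448.62 / £178.04 = £17,444,877.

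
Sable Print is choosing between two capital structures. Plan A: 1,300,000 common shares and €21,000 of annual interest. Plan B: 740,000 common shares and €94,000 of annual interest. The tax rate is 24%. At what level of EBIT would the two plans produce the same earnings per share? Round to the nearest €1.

€190,464

At indifference, (EBIT − 21,000)(1 − t)/1,300,000 = (EBIT − 94,000)(1 − t)/740,000.
Cancelling (1 − t) and cross-multiplying: 740,000·(EBIT − 21,000) = 1,300,000·(EBIT − 94,000).
Solving, EBIT = (94,000·1,300,000 − 21,000·740,000) / (1,300,000 − 740,000) = 106,660,000,000 / 560,000 = 190,464.29.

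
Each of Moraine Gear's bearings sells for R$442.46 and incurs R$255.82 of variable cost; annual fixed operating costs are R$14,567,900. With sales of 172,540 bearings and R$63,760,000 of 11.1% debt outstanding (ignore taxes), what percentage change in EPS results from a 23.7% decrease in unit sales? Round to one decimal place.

-72.3%

Contribution at this volume is 172,540 × R$186.64 = R$32,202,865.60.
EBIT = R$32,202,865.60 − R$14,567,900 = R$17,634,965.60.
Interest = R$7,077,360.00, so EBIT − I = R$10,557,605.60.
DCL = total CM / (EBIT − I) = R$32,202,865.60 / R$10,557,605.60 = 3.0502.
%ΔEPS = DCL × %ΔSales = 3.0502 × -23.7% = -72.3%.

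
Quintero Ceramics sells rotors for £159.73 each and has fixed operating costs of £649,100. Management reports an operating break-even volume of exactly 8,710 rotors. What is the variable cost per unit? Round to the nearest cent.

Contribution per unit must be FC / Q = £649,100 / 8,710 = £74.5235.
Variable cost per unit = £159.73 − £74.5235 = £85.21.

£85.21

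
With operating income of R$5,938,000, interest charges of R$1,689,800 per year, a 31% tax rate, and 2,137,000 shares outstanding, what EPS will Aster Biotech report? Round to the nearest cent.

R$1.37

Interest = R$1,689,800.00, so EBT = R$5,938,000 − R$1,689,800.00 = R$4,248,200.00.
After tax at 31%: net income = R$4,248,200.00 × 0.69 = R$2,931,258.00.
Per share: R$2,931,258.00 / 2,137,000 shares = R$1.37.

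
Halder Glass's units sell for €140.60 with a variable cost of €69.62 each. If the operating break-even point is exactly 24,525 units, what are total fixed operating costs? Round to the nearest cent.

€1,740,784.50

Unit CM = price − variable cost = €140.60 − €69.62 = €70.98.
Fixed costs = break-even units × CM = 24,525 × €70.98 = €1,740,784.50.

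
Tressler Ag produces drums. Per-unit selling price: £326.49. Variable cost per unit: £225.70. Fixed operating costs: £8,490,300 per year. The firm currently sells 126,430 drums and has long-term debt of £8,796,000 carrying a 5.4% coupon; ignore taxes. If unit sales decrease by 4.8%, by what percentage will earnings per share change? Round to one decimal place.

Total contribution margin = 126,430 × £100.79 = £12,742,879.70.
Operating income = contribution − fixed costs = £12,742,879.70 − £8,490,300 = £4,252,579.70.
After interest of £474,984.00, pre-tax earnings = £3,777,595.70.
DCL = total CM / (EBIT − I) = £12,742,879.70 / £3,777,595.70 = 3.3733.
EPS therefore changes by 3.3733 × (-4.8%) = -16.2%.

-16.2%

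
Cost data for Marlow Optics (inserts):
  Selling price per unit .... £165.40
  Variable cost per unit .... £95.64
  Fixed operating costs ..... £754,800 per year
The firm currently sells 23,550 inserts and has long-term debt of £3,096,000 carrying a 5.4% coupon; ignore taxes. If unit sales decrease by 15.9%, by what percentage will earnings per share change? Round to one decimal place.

-36.2%

Contribution at this volume is 23,550 × £69.76 = £1,642,848.00.
EBIT = £1,642,848.00 − £754,800 = £888,048.00.
Interest = £167,184.00, so EBIT − I = £720,864.00.
DCL = total CM / (EBIT − I) = £1,642,848.00 / £720,864.00 = 2.2790.
%ΔEPS = DCL × %ΔSales = 2.2790 × -15.9% = -36.2%.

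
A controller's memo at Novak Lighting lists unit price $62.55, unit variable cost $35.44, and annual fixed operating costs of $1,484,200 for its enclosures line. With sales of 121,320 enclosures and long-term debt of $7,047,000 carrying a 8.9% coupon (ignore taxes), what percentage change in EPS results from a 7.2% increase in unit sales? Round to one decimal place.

+20.1%

Total contribution margin = 121,320 × $27.11 = $3,288,985.20.
EBIT = $3,288,985.20 − $1,484,200 = $1,804,785.20.
Interest = $627,183.00, so EBIT − I = $1,177,602.20.
DCL = total CM / (EBIT − I) = $3,288,985.20 / $1,177,602.20 = 2.7930.
EPS therefore changes by 2.7930 × (+7.2%) = +20.1%.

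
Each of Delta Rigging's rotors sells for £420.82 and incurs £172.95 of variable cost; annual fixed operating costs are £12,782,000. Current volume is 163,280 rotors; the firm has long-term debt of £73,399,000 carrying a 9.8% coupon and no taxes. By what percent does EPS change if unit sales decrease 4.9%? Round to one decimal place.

Contribution at this volume is 163,280 × £247.87 = £40,472,213.60.
EBIT = £40,472,213.60 − £12,782,000 = £27,690,213.60.
After interest of £7,193,102.00, pre-tax earnings = £20,497,111.60.
Degree of combined leverage = contribution ÷ (EBIT − I) = £40,472,213.60 ÷ £20,497,111.60 = 1.9745.
EPS therefore changes by 1.9745 × (-4.9%) = -9.7%.

-9.7%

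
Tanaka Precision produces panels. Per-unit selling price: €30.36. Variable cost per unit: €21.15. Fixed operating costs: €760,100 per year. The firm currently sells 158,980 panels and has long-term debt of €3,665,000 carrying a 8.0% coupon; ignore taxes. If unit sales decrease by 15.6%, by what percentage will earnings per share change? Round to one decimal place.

-55.6%

Contribution at this volume is 158,980 × €9.21 = €1,464,205.80.
Operating income = contribution − fixed costs = €1,464,205.80 − €760,100 = €704,105.80.
Interest = €293,200.00, so EBIT − I = €410,905.80.
DCL = total CM / (EBIT − I) = €1,464,205.80 / €410,905.80 = 3.5634.
EPS therefore changes by 3.5634 × (-15.6%) = -55.6%.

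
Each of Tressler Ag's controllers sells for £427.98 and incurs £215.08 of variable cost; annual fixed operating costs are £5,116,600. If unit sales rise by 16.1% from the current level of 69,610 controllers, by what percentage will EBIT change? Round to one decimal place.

+24.6%

At 69,610 units, contribution = 69,610 × £212.90 = £14,819,969.00.
Operating income = contribution − fixed costs = £14,819,969.00 − £5,116,600 = £9,703,369.00.
So DOL = total CM / EBIT = £14,819,969.00 / £9,703,369.00 = 1.5273.
%ΔEBIT = DOL × %ΔSales = 1.5273 × +16.1% = +24.6%.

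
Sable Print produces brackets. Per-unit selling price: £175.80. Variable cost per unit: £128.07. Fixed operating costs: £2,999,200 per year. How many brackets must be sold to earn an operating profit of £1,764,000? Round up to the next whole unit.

99,795 brackets

Unit CM = price − variable cost = £175.80 − £128.07 = £47.73.
Required volume = (fixed costs + target profit) ÷ CM = (£2,999,200 + £1,764,000) ÷ £47.73 = 99,794.68, so 99,795 brackets.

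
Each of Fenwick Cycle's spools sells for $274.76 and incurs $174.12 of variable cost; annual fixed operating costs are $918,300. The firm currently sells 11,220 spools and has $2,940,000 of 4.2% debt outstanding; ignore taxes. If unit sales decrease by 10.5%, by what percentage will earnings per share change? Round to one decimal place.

Contribution at this volume is 11,220 × $100.64 = $1,129,180.80.
Operating income = contribution − fixed costs = $1,129,180.80 − $918,300 = $210,880.80.
After interest of $123,480.00, pre-tax earnings = $87,400.80.
Degree of combined leverage = contribution ÷ (EBIT − I) = $1,129,180.80 ÷ $87,400.80 = 12.9196.
EPS therefore changes by 12.9196 × (-10.5%) = -135.7%.

-135.7%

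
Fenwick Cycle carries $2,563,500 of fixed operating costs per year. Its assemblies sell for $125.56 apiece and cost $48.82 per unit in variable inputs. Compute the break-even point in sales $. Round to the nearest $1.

Contribution margin per unit = $125.56 − $48.82 = $76.74, a CM ratio of $76.74 ÷ $125.56 = 0.6112.
Break-even sales = FC ÷ CM ratio = $2,563,500 × $125.56 / $76.74 = $4,194,332.

$4,194,332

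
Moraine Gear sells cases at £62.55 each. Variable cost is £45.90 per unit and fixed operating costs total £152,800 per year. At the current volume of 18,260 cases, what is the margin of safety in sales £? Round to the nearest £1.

Contribution margin per unit = £62.55 − £45.90 = £16.65. Break-even units = £152,800 ÷ £16.65 = 9,177.18; break-even revenue = 9,177.18 × £62.55 = £574,032.43.
Actual sales revenue = 18,260 × £62.55 = £1,142,163.00.
Margin of safety = £1,142,163.00 − £574,032.43 = £568,131.

£568,131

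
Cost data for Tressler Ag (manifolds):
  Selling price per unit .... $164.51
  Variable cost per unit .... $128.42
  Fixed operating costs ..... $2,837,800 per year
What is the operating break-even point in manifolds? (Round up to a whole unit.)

Contribution margin per unit = $164.51 − $128.42 = $36.09.
Units to break even: $2,837,800 ÷ $36.09 = 78,631.20, rounded up to 78,632.

78,632 manifolds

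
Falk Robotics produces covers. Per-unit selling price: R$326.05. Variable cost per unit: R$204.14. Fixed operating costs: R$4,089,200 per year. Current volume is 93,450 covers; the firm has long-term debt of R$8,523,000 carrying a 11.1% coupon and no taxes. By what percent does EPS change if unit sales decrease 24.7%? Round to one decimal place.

-44.3%

At 93,450 units, contribution = 93,450 × R$121.91 = R$11,392,489.50.
Operating income = contribution − fixed costs = R$11,392,489.50 − R$4,089,200 = R$7,303,289.50.
After interest of R$946,053.00, pre-tax earnings = R$6,357,236.50.
Degree of combined leverage = contribution ÷ (EBIT − I) = R$11,392,489.50 ÷ R$6,357,236.50 = 1.7921.
EPS therefore changes by 1.7921 × (-24.7%) = -44.3%.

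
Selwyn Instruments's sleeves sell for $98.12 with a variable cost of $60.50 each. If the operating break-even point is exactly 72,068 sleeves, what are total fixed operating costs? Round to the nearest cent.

$2,711,198.16

Contribution margin per unit = $98.12 − $60.50 = $37.62.
Fixed costs = break-even units × CM = 72,068 × $37.62 = $2,711,198.16.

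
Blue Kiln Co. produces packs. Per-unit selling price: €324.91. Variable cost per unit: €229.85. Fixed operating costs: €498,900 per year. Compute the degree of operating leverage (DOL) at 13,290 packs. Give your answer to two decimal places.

Contribution at this volume is 13,290 × €95.06 = €1,263,347.40.
EBIT = €1,263,347.40 − €498,900 = €764,447.40.
So DOL = total CM / EBIT = €1,263,347.40 / €764,447.40 = 1.6526.

1.65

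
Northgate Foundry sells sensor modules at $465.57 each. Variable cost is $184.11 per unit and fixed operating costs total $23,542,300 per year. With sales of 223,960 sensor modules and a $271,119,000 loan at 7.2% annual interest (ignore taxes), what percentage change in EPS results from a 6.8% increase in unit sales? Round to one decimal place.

+21.5%

At 223,960 units, contribution = 223,960 × $281.46 = $63,035,781.60.
EBIT = $63,035,781.60 − $23,542,300 = $39,493,481.60.
After interest of $19,520,568.00, pre-tax earnings = $19,972,913.60.
DCL = total CM / (EBIT − I) = $63,035,781.60 / $19,972,913.60 = 3.1561.
EPS therefore changes by 3.1561 × (+6.8%) = +21.5%.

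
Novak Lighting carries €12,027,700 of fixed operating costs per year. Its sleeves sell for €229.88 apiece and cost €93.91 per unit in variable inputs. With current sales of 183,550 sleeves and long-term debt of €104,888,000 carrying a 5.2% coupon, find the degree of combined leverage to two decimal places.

Total contribution margin = 183,550 × €135.97 = €24,957,293.50.
EBIT = €24,957,293.50 − €12,027,700 = €12,929,593.50. Interest = €5,454,176.00, so EBIT − I = €7,475,417.50.
DCL = contribution ÷ (EBIT − I) = €24,957,293.50 ÷ €7,475,417.50 = 3.3386.

3.34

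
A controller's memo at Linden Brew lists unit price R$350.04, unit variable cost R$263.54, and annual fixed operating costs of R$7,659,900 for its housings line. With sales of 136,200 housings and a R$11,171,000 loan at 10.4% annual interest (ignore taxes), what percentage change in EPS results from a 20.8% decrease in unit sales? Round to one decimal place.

-82.8%

At 136,200 units, contribution = 136,200 × R$86.50 = R$11,781,300.00.
Subtracting fixed costs: EBIT = R$11,781,300.00 − R$7,659,900 = R$4,121,400.00.
Interest = R$1,161,784.00, so EBIT − I = R$2,959,616.00.
DCL = total CM / (EBIT − I) = R$11,781,300.00 / R$2,959,616.00 = 3.9807.
EPS therefore changes by 3.9807 × (-20.8%) = -82.8%.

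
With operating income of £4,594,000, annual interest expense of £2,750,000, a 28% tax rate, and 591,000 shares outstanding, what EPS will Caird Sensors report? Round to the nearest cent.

Interest = £2,750,000.00, so EBT = £4,594,000 − £2,750,000.00 = £1,844,000.00.
After tax at 28%: net income = £1,844,000.00 × 0.72 = £1,327,680.00.
EPS = £1,327,680.00 ÷ 591,000 = £2.25.

£2.25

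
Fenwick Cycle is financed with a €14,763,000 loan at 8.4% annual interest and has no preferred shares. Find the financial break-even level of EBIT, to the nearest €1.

Annual interest = 8.4% × €14,763,000 = €1,240,092.00.
With no preferred dividends, EPS = 0 when EBIT exactly covers interest, so the financial break-even EBIT is €1,240,092.00.

€1,240,092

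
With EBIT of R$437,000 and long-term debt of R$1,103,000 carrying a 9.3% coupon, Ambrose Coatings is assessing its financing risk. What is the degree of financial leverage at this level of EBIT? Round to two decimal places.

1.31

Annual interest charges come to R$102,579.00.
DFL = EBIT ÷ (EBIT − I) = R$437,000 ÷ (R$437,000 − R$102,579.00) = R$437,000 ÷ R$334,421.00 = 1.3067.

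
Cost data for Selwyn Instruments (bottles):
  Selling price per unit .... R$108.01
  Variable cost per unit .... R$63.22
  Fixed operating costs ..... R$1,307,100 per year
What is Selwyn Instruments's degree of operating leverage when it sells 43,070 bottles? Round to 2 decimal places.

3.10

At 43,070 units, contribution = 43,070 × R$44.79 = R$1,929,105.30.
Subtracting fixed costs: EBIT = R$1,929,105.30 − R$1,307,100 = R$622,005.30.
So DOL = total CM / EBIT = R$1,929,105.30 / R$622,005.30 = 3.1014.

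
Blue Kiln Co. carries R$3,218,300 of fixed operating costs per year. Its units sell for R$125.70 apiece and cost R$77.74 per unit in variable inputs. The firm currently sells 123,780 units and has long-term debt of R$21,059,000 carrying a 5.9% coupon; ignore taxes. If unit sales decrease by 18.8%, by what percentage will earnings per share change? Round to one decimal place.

-75.6%

Contribution at this volume is 123,780 × R$47.96 = R$5,936,488.80.
EBIT = R$5,936,488.80 − R$3,218,300 = R$2,718,188.80.
Interest = R$1,242,481.00, so EBIT − I = R$1,475,707.80.
DCL = total CM / (EBIT − I) = R$5,936,488.80 / R$1,475,707.80 = 4.0228.
%ΔEPS = DCL × %ΔSales = 4.0228 × -18.8% = -75.6%.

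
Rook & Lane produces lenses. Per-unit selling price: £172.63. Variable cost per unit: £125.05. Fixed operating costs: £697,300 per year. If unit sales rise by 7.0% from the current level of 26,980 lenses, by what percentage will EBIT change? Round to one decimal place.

Total contribution margin = 26,980 × £47.58 = £1,283,708.40.
Subtracting fixed costs: EBIT = £1,283,708.40 − £697,300 = £586,408.40.
DOL = contribution ÷ EBIT = £1,283,708.40 ÷ £586,408.40 = 2.1891.
Operating income changes by 2.1891 × +7.0% = +15.3%.

+15.3%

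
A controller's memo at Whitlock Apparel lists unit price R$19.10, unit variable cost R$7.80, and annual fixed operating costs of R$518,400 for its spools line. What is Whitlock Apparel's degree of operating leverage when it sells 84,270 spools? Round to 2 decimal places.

2.19

Contribution at this volume is 84,270 × R$11.30 = R$952,251.00.
EBIT = R$952,251.00 − R$518,400 = R$433,851.00.
So DOL = total CM / EBIT = R$952,251.00 / R$433,851.00 = 2.1949.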